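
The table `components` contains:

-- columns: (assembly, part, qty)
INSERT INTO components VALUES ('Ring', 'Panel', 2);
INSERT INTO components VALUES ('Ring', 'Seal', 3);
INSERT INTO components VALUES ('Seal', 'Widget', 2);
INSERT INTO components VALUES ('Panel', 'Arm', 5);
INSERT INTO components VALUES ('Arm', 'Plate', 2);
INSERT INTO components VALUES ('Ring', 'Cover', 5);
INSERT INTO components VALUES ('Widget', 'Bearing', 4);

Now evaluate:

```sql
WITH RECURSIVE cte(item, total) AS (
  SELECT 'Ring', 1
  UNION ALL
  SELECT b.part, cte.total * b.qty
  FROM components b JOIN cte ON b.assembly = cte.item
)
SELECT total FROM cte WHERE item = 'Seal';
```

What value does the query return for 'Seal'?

3

Base: (Ring, total=1).
Iteration 1: components of {Ring} -> Cover = 1*5 = 5, Panel = 1*2 = 2, Seal = 1*3 = 3.
Iteration 2: components of {Cover,Panel,Seal} -> Arm = 2*5 = 10, Widget = 3*2 = 6.
Iteration 3: components of {Arm,Widget} -> Bearing = 6*4 = 24, Plate = 10*2 = 20.
Iteration 4: no further components; recursion stops.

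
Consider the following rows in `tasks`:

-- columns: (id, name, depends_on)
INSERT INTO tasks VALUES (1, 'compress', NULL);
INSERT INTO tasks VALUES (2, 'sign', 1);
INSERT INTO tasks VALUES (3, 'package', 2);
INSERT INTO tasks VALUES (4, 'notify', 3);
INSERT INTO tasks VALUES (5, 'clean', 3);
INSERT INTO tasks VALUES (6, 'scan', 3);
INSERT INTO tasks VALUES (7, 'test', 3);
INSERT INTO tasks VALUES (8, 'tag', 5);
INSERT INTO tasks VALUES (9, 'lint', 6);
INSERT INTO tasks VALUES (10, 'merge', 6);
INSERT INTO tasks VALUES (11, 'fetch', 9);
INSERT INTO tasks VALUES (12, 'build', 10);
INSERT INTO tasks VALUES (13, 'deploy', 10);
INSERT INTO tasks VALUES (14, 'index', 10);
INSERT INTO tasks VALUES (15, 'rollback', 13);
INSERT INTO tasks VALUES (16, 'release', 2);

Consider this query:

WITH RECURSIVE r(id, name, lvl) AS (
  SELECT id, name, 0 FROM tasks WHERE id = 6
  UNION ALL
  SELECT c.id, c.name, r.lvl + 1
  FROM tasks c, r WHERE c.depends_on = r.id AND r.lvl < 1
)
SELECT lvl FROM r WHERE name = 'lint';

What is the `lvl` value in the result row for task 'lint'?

1

Base: id=6 (scan) at lvl 0.
Iteration 1: rows with depends_on in {6} -> lint (id 9, lvl 1), merge (id 10, lvl 1).
Iteration 2: lvl < 1 fails for all current rows; recursion stops.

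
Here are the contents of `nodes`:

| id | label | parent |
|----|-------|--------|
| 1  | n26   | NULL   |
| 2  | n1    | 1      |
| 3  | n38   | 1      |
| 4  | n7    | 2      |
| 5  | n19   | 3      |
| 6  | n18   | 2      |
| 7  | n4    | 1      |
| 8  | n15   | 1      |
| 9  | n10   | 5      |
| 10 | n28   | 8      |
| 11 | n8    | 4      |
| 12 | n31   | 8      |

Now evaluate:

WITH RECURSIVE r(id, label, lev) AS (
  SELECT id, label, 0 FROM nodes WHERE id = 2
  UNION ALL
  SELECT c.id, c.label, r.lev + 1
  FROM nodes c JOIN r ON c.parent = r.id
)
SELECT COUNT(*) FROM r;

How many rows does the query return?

Base: id=2 (n1) at lev 0.
Iteration 1: rows with parent in {2} -> n7 (id 4, lev 1), n18 (id 6, lev 1).
Iteration 2: rows with parent in {4,6} -> n8 (id 11, lev 2).
Iteration 3: no rows with parent in {11}; recursion stops.
Total rows emitted: 4.

4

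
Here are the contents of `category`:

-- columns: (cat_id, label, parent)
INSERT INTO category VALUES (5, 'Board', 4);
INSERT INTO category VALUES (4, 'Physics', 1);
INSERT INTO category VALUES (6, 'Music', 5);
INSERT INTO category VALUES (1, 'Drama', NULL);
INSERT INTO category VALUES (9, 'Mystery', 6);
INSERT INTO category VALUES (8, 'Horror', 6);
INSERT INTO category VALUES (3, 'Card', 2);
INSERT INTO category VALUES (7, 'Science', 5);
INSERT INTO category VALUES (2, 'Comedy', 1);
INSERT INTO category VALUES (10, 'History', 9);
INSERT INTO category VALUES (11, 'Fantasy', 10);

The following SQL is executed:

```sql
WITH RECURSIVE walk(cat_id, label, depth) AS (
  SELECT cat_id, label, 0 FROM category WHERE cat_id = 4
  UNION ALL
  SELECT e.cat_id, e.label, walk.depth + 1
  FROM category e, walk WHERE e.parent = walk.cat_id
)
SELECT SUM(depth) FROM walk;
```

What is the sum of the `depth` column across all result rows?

Base: cat_id=4 (Physics) at depth 0.
Iteration 1: rows with parent in {4} -> Board (id 5, depth 1).
Iteration 2: rows with parent in {5} -> Music (id 6, depth 2), Science (id 7, depth 2).
Iteration 3: rows with parent in {6,7} -> Horror (id 8, depth 3), Mystery (id 9, depth 3).
Iteration 4: rows with parent in {8,9} -> History (id 10, depth 4).
Iteration 5: rows with parent in {10} -> Fantasy (id 11, depth 5).
Iteration 6: no rows with parent in {11}; recursion stops.
SUM(depth) = 0 + 1 + 2 + 2 + 3 + 3 + 4 + 5 = 20.

20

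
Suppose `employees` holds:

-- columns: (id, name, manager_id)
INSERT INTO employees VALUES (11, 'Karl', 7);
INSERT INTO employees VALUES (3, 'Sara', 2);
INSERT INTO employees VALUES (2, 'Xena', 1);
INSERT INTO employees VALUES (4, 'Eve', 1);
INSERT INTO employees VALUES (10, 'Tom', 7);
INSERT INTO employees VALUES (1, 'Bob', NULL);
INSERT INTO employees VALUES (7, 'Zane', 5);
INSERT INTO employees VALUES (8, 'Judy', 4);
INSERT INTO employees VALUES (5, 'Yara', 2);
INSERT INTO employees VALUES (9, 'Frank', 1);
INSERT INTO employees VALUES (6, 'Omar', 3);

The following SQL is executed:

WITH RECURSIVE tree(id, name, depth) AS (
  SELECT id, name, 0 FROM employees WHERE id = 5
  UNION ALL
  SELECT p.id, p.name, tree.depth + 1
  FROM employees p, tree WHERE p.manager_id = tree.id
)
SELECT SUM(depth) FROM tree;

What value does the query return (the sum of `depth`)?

Base: id=5 (Yara) at depth 0.
Iteration 1: rows with manager_id in {5} -> Zane (id 7, depth 1).
Iteration 2: rows with manager_id in {7} -> Tom (id 10, depth 2), Karl (id 11, depth 2).
Iteration 3: no rows with manager_id in {10,11}; recursion stops.
SUM(depth) = 0 + 1 + 2 + 2 = 5.

5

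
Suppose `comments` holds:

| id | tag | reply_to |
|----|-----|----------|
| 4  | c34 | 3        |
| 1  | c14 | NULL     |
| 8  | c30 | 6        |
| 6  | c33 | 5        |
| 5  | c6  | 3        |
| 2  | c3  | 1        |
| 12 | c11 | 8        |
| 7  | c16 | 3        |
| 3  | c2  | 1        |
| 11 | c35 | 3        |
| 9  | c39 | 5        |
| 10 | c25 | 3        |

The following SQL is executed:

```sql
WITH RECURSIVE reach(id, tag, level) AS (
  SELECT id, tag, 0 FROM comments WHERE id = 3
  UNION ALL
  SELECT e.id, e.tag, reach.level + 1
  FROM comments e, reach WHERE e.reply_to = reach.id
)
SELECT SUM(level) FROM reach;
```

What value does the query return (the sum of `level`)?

16

Base: id=3 (c2) at level 0.
Iteration 1: rows with reply_to in {3} -> c34 (id 4, level 1), c6 (id 5, level 1), c16 (id 7, level 1), c25 (id 10, level 1), c35 (id 11, level 1).
Iteration 2: rows with reply_to in {4,5,7,10,11} -> c33 (id 6, level 2), c39 (id 9, level 2).
Iteration 3: rows with reply_to in {6,9} -> c30 (id 8, level 3).
Iteration 4: rows with reply_to in {8} -> c11 (id 12, level 4).
Iteration 5: no rows with reply_to in {12}; recursion stops.
SUM(level) = 0 + 1 + 1 + 1 + 1 + 1 + 2 + 2 + 3 + 4 = 16.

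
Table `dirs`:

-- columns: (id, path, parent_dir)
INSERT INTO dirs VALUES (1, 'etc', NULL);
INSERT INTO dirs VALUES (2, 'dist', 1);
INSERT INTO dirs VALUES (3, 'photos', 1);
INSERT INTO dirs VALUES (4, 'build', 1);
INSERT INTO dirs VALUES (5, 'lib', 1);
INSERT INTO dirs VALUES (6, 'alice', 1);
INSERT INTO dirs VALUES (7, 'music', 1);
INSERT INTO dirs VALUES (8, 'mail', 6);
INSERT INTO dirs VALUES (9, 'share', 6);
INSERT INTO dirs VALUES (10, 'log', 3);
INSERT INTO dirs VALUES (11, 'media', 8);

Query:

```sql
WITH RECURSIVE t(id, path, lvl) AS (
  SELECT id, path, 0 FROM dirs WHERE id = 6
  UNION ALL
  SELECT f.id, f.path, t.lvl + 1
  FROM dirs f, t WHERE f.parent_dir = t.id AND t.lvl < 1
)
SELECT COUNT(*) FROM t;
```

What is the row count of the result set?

3

Base: id=6 (alice) at lvl 0.
Iteration 1: rows with parent_dir in {6} -> mail (id 8, lvl 1), share (id 9, lvl 1).
Iteration 2: lvl < 1 fails for all current rows; recursion stops.
Total rows emitted: 3.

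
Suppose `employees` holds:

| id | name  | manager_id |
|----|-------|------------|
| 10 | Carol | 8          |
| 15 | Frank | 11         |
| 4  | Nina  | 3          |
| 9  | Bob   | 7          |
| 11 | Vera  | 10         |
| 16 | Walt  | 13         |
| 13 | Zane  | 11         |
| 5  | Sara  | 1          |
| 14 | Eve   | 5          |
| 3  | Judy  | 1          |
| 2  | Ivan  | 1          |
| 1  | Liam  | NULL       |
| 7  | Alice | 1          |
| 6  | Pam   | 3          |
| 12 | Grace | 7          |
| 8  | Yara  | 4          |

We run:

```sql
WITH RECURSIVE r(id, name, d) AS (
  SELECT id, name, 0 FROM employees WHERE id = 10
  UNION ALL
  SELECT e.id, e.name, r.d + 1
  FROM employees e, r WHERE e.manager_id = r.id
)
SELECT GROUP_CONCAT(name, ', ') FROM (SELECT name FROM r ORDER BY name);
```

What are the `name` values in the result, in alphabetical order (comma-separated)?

Base: id=10 (Carol) at d 0.
Iteration 1: rows with manager_id in {10} -> Vera (id 11, d 1).
Iteration 2: rows with manager_id in {11} -> Zane (id 13, d 2), Frank (id 15, d 2).
Iteration 3: rows with manager_id in {13,15} -> Walt (id 16, d 3).
Iteration 4: no rows with manager_id in {16}; recursion stops.

Carol, Frank, Vera, Walt, Zane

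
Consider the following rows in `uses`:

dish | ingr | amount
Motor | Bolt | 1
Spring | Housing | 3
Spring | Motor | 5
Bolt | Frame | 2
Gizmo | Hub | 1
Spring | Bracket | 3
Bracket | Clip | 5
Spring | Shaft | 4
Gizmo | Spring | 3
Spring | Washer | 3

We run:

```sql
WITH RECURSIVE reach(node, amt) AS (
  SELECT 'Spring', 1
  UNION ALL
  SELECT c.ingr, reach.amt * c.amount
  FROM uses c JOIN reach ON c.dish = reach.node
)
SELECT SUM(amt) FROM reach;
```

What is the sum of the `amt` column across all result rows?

Base: (Spring, amt=1).
Iteration 1: components of {Spring} -> Bracket = 1*3 = 3, Housing = 1*3 = 3, Motor = 1*5 = 5, Shaft = 1*4 = 4, Washer = 1*3 = 3.
Iteration 2: components of {Bracket,Housing,Motor,Shaft,Washer} -> Bolt = 5*1 = 5, Clip = 3*5 = 15.
Iteration 3: components of {Bolt,Clip} -> Frame = 5*2 = 10.
Iteration 4: no further components; recursion stops.
SUM(amt) = 1 + 4 + 3 + 3 + 3 + 5 + 15 + 5 + 10 = 49.

49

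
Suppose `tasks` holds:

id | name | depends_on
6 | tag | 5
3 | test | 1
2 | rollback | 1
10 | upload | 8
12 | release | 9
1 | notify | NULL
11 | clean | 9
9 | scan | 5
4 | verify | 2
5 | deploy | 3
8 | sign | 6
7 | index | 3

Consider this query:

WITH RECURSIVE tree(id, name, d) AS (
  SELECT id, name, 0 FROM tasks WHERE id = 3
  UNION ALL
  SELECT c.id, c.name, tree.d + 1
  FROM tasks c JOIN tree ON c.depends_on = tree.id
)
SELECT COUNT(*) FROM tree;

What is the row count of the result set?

9

Base: id=3 (test) at d 0.
Iteration 1: rows with depends_on in {3} -> deploy (id 5, d 1), index (id 7, d 1).
Iteration 2: rows with depends_on in {5,7} -> tag (id 6, d 2), scan (id 9, d 2).
Iteration 3: rows with depends_on in {6,9} -> sign (id 8, d 3), clean (id 11, d 3), release (id 12, d 3).
Iteration 4: rows with depends_on in {8,11,12} -> upload (id 10, d 4).
Iteration 5: no rows with depends_on in {10}; recursion stops.
Total rows emitted: 9.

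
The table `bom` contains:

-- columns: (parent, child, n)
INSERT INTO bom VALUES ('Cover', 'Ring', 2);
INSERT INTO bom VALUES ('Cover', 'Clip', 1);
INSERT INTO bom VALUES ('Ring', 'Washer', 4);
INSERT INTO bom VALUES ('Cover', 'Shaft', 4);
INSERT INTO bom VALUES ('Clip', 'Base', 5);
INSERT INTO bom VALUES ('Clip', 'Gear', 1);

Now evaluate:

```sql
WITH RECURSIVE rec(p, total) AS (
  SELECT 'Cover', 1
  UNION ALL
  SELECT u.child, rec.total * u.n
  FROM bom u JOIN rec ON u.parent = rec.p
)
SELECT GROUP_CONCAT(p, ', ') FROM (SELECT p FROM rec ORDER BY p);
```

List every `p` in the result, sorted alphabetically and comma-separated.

Base: (Cover, total=1).
Iteration 1: components of {Cover} -> Clip = 1*1 = 1, Ring = 1*2 = 2, Shaft = 1*4 = 4.
Iteration 2: components of {Clip,Ring,Shaft} -> Base = 1*5 = 5, Gear = 1*1 = 1, Washer = 2*4 = 8.
Iteration 3: no further components; recursion stops.

Base, Clip, Cover, Gear, Ring, Shaft, Washer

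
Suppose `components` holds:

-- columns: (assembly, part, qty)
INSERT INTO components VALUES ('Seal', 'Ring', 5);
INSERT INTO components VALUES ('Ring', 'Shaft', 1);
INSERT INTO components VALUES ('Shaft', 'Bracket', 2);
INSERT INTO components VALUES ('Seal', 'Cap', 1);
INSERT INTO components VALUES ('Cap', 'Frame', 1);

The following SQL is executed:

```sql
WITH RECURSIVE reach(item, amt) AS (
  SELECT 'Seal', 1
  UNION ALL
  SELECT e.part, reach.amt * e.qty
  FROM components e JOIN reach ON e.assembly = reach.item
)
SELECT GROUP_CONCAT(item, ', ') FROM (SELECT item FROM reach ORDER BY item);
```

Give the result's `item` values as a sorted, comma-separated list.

Bracket, Cap, Frame, Ring, Seal, Shaft

Base: (Seal, amt=1).
Iteration 1: components of {Seal} -> Cap = 1*1 = 1, Ring = 1*5 = 5.
Iteration 2: components of {Cap,Ring} -> Frame = 1*1 = 1, Shaft = 5*1 = 5.
Iteration 3: components of {Frame,Shaft} -> Bracket = 5*2 = 10.
Iteration 4: no further components; recursion stops.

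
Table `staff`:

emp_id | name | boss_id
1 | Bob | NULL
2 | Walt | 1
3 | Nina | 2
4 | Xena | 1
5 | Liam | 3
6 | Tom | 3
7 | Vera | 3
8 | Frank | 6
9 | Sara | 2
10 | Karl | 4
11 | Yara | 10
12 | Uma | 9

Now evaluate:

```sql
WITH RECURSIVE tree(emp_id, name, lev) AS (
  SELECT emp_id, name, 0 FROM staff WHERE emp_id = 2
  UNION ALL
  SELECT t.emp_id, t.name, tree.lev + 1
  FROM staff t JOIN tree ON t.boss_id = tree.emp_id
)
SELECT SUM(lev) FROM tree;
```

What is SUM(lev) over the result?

13

Base: emp_id=2 (Walt) at lev 0.
Iteration 1: rows with boss_id in {2} -> Nina (id 3, lev 1), Sara (id 9, lev 1).
Iteration 2: rows with boss_id in {3,9} -> Liam (id 5, lev 2), Tom (id 6, lev 2), Vera (id 7, lev 2), Uma (id 12, lev 2).
Iteration 3: rows with boss_id in {5,6,7,12} -> Frank (id 8, lev 3).
Iteration 4: no rows with boss_id in {8}; recursion stops.
SUM(lev) = 0 + 1 + 1 + 2 + 2 + 2 + 2 + 3 = 13.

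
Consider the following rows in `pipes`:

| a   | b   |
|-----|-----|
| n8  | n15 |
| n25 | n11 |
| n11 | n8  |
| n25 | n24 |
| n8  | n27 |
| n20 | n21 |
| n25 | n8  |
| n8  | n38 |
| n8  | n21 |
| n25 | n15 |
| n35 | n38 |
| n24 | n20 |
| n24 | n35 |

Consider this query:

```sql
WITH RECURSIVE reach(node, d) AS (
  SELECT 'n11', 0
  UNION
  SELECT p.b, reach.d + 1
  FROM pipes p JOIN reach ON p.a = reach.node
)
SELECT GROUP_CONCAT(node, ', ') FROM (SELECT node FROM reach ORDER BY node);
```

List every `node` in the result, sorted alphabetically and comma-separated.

n11, n15, n21, n27, n38, n8

Base: (n11, d=0).
Iteration 1: edges from {n11} -> (n8, d=1).
Iteration 2: edges from {n8} -> (n15, d=2), (n21, d=2), (n27, d=2), (n38, d=2).
Iteration 3: no outgoing edges from {n15,n21,n27,n38}; recursion stops.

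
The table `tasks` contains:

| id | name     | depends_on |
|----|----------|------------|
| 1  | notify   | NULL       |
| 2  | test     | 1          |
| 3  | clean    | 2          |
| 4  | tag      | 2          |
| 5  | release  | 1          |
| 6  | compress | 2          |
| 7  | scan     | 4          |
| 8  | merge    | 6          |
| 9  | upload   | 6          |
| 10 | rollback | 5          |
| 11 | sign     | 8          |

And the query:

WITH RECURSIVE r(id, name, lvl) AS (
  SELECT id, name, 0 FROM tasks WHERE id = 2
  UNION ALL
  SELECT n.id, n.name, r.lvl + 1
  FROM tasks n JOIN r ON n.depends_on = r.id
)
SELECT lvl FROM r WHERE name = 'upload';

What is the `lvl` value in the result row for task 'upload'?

Base: id=2 (test) at lvl 0.
Iteration 1: rows with depends_on in {2} -> clean (id 3, lvl 1), tag (id 4, lvl 1), compress (id 6, lvl 1).
Iteration 2: rows with depends_on in {3,4,6} -> scan (id 7, lvl 2), merge (id 8, lvl 2), upload (id 9, lvl 2).
Iteration 3: rows with depends_on in {7,8,9} -> sign (id 11, lvl 3).
Iteration 4: no rows with depends_on in {11}; recursion stops.

2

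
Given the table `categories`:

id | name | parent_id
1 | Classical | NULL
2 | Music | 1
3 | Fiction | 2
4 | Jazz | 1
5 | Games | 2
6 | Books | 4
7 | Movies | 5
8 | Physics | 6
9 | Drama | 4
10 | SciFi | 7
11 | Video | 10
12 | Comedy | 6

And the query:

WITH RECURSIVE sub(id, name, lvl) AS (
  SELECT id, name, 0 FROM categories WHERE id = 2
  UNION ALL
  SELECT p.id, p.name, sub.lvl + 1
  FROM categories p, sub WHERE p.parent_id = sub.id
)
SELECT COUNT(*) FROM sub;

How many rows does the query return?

Base: id=2 (Music) at lvl 0.
Iteration 1: rows with parent_id in {2} -> Fiction (id 3, lvl 1), Games (id 5, lvl 1).
Iteration 2: rows with parent_id in {3,5} -> Movies (id 7, lvl 2).
Iteration 3: rows with parent_id in {7} -> SciFi (id 10, lvl 3).
Iteration 4: rows with parent_id in {10} -> Video (id 11, lvl 4).
Iteration 5: no rows with parent_id in {11}; recursion stops.
Total rows emitted: 6.

6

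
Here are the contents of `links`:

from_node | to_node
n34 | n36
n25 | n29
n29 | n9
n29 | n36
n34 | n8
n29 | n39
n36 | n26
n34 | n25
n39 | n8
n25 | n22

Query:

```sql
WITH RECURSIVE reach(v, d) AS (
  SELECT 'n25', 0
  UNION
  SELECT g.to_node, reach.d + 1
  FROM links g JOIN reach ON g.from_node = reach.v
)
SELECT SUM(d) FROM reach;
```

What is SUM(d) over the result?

14

Base: (n25, d=0).
Iteration 1: edges from {n25} -> (n22, d=1), (n29, d=1).
Iteration 2: edges from {n22,n29} -> (n36, d=2), (n39, d=2), (n9, d=2).
Iteration 3: edges from {n36,n39,n9} -> (n26, d=3), (n8, d=3).
Iteration 4: no outgoing edges from {n26,n8}; recursion stops.
SUM(d) = 0 + 1 + 1 + 2 + 2 + 2 + 3 + 3 = 14.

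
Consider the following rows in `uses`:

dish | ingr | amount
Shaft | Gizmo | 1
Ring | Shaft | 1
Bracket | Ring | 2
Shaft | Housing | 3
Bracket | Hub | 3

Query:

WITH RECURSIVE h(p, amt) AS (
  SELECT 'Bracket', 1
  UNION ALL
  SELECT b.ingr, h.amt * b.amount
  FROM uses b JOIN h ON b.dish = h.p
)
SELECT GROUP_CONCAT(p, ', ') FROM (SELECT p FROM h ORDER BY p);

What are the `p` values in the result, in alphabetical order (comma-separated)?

Bracket, Gizmo, Housing, Hub, Ring, Shaft

Base: (Bracket, amt=1).
Iteration 1: components of {Bracket} -> Hub = 1*3 = 3, Ring = 1*2 = 2.
Iteration 2: components of {Hub,Ring} -> Shaft = 2*1 = 2.
Iteration 3: components of {Shaft} -> Gizmo = 2*1 = 2, Housing = 2*3 = 6.
Iteration 4: no further components; recursion stops.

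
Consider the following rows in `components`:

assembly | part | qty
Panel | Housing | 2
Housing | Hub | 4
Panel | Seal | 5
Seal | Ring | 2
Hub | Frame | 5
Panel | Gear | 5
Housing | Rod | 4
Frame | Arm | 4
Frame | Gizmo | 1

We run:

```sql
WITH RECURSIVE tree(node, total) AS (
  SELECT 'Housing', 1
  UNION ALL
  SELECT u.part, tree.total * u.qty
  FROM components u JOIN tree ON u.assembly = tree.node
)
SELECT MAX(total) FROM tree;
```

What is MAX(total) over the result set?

80

Base: (Housing, total=1).
Iteration 1: components of {Housing} -> Hub = 1*4 = 4, Rod = 1*4 = 4.
Iteration 2: components of {Hub,Rod} -> Frame = 4*5 = 20.
Iteration 3: components of {Frame} -> Arm = 20*4 = 80, Gizmo = 20*1 = 20.
Iteration 4: no further components; recursion stops.
total values: 1, 4, 4, 20, 80, 20; the maximum is 80.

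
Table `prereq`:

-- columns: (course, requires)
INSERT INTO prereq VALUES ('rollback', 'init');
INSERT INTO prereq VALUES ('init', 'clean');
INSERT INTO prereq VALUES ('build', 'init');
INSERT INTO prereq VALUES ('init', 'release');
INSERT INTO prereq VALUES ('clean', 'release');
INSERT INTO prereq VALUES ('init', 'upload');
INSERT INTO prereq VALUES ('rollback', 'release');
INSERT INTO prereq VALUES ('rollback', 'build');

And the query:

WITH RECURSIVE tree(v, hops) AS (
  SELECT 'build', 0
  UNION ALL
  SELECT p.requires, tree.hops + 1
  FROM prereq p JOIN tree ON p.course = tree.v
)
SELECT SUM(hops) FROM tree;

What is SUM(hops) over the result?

10

Base: (build, hops=0).
Iteration 1: edges from {build} -> (init, hops=1).
Iteration 2: edges from {init} -> (clean, hops=2), (release, hops=2), (upload, hops=2).
Iteration 3: edges from {clean,release,upload} -> (release, hops=3).
Iteration 4: no outgoing edges from {release}; recursion stops.
SUM(hops) = 0 + 1 + 2 + 2 + 2 + 3 = 10.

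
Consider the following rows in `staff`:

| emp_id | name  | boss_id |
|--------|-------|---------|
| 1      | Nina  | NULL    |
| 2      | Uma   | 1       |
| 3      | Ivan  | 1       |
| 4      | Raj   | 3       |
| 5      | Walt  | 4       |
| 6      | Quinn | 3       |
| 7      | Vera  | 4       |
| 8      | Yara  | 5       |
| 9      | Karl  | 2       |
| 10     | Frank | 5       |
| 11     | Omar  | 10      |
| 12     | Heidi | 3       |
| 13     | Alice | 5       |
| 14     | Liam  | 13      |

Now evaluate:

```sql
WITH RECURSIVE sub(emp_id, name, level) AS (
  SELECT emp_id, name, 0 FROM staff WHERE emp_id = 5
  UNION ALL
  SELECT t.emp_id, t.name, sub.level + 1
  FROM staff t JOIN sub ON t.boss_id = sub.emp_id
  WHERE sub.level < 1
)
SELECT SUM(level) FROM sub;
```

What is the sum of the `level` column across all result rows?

Base: emp_id=5 (Walt) at level 0.
Iteration 1: rows with boss_id in {5} -> Yara (id 8, level 1), Frank (id 10, level 1), Alice (id 13, level 1).
Iteration 2: level < 1 fails for all current rows; recursion stops.
SUM(level) = 0 + 1 + 1 + 1 = 3.

3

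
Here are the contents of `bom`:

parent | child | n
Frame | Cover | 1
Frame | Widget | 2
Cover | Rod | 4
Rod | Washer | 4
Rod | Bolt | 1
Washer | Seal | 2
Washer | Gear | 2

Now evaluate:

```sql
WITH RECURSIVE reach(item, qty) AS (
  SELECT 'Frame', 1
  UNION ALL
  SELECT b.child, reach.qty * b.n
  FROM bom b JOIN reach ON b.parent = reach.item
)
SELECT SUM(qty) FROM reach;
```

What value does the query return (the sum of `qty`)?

Base: (Frame, qty=1).
Iteration 1: components of {Frame} -> Cover = 1*1 = 1, Widget = 1*2 = 2.
Iteration 2: components of {Cover,Widget} -> Rod = 1*4 = 4.
Iteration 3: components of {Rod} -> Bolt = 4*1 = 4, Washer = 4*4 = 16.
Iteration 4: components of {Bolt,Washer} -> Gear = 16*2 = 32, Seal = 16*2 = 32.
Iteration 5: no further components; recursion stops.
SUM(qty) = 1 + 1 + 2 + 4 + 16 + 4 + 32 + 32 = 92.

92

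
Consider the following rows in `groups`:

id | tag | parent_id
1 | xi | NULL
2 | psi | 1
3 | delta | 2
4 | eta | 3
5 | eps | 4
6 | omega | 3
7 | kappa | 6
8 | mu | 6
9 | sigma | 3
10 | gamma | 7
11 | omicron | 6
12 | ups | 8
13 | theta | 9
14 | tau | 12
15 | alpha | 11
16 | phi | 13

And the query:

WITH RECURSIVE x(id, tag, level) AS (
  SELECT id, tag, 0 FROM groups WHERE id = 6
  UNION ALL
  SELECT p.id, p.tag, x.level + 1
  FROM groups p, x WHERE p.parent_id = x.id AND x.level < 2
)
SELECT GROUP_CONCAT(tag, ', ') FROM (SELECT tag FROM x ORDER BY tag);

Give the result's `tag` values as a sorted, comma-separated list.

Base: id=6 (omega) at level 0.
Iteration 1: rows with parent_id in {6} -> kappa (id 7, level 1), mu (id 8, level 1), omicron (id 11, level 1).
Iteration 2: rows with parent_id in {7,8,11} -> gamma (id 10, level 2), ups (id 12, level 2), alpha (id 15, level 2).
Iteration 3: level < 2 fails for all current rows; recursion stops.

alpha, gamma, kappa, mu, omega, omicron, ups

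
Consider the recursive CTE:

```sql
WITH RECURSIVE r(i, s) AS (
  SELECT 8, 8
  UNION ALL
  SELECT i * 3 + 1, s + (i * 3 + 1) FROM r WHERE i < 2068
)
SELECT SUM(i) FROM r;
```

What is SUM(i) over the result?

9287

Base: i=8, s=8.
Iteration 1: 8 < 2068 holds -> i = 8 * 3 + 1 = 25, s = 8 + 25 = 33.
Iteration 2: 25 < 2068 holds -> i = 25 * 3 + 1 = 76, s = 33 + 76 = 109.
Iteration 3: 76 < 2068 holds -> i = 76 * 3 + 1 = 229, s = 109 + 229 = 338.
Iteration 4: 229 < 2068 holds -> i = 229 * 3 + 1 = 688, s = 338 + 688 = 1026.
Iteration 5: 688 < 2068 holds -> i = 688 * 3 + 1 = 2065, s = 1026 + 2065 = 3091.
Iteration 6: 2065 < 2068 holds -> i = 2065 * 3 + 1 = 6196, s = 3091 + 6196 = 9287.
Iteration 7: 6196 < 2068 fails; recursion stops.
SUM(i) = 8 + 25 + 76 + 229 + 688 + 2065 + 6196 = 9287.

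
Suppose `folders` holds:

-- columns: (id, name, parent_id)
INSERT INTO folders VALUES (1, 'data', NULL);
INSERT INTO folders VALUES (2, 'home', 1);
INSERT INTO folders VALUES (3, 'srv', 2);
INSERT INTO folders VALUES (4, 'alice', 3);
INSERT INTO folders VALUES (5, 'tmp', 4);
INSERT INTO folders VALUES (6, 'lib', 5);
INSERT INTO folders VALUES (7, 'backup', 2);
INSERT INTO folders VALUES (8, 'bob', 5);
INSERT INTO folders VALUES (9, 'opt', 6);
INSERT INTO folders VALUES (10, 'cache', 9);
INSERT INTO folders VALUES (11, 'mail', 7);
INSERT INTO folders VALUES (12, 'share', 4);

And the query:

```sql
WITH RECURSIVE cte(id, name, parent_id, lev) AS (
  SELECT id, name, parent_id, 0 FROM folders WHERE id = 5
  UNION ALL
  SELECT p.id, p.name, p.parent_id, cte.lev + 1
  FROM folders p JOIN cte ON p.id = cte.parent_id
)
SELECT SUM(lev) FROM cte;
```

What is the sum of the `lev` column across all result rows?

Base: id=5 (tmp), parent_id=4, lev 0.
Iteration 1: join on id=4 -> alice (id 4, parent_id=3, lev 1).
Iteration 2: join on id=3 -> srv (id 3, parent_id=2, lev 2).
Iteration 3: join on id=2 -> home (id 2, parent_id=1, lev 3).
Iteration 4: join on id=1 -> data (id 1, parent_id=NULL, lev 4).
Iteration 5: parent_id is NULL; no match; recursion stops.
SUM(lev) = 0 + 1 + 2 + 3 + 4 = 10.

10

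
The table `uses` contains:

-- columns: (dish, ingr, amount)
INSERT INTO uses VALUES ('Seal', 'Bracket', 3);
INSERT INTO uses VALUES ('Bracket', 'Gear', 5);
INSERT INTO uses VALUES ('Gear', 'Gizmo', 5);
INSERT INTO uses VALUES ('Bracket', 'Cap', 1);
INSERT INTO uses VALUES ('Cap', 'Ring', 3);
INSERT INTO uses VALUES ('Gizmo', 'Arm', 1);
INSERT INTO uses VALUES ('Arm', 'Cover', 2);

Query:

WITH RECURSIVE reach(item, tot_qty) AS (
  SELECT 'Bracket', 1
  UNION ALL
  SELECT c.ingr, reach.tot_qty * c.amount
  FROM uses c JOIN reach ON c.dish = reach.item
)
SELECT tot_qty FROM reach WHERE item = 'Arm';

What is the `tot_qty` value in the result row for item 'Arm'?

25

Base: (Bracket, tot_qty=1).
Iteration 1: components of {Bracket} -> Cap = 1*1 = 1, Gear = 1*5 = 5.
Iteration 2: components of {Cap,Gear} -> Gizmo = 5*5 = 25, Ring = 1*3 = 3.
Iteration 3: components of {Gizmo,Ring} -> Arm = 25*1 = 25.
Iteration 4: components of {Arm} -> Cover = 25*2 = 50.
Iteration 5: no further components; recursion stops.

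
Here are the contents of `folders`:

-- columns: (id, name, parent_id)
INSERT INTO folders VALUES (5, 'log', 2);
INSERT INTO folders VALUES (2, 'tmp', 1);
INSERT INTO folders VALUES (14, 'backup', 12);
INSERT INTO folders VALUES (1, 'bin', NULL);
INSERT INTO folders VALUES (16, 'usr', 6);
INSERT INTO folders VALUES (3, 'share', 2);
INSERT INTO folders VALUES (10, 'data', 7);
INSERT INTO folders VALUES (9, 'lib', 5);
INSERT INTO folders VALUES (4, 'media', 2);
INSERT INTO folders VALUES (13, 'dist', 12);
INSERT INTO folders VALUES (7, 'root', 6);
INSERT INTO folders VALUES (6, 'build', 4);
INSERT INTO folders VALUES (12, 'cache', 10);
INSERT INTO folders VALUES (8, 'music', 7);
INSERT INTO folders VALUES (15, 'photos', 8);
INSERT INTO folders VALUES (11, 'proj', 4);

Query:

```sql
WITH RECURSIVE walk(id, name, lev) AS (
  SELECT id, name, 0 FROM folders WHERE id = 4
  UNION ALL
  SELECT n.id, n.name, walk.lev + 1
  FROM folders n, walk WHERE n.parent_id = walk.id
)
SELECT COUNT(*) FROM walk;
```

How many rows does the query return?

11

Base: id=4 (media) at lev 0.
Iteration 1: rows with parent_id in {4} -> build (id 6, lev 1), proj (id 11, lev 1).
Iteration 2: rows with parent_id in {6,11} -> root (id 7, lev 2), usr (id 16, lev 2).
Iteration 3: rows with parent_id in {7,16} -> music (id 8, lev 3), data (id 10, lev 3).
Iteration 4: rows with parent_id in {8,10} -> cache (id 12, lev 4), photos (id 15, lev 4).
Iteration 5: rows with parent_id in {12,15} -> dist (id 13, lev 5), backup (id 14, lev 5).
Iteration 6: no rows with parent_id in {13,14}; recursion stops.
Total rows emitted: 11.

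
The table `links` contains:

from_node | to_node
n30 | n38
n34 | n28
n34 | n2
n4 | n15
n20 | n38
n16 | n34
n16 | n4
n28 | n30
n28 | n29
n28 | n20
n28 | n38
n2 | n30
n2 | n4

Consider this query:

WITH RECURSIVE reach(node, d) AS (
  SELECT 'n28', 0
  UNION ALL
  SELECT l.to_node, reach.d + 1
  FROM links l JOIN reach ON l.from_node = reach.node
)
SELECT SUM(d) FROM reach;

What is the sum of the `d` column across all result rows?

Base: (n28, d=0).
Iteration 1: edges from {n28} -> (n20, d=1), (n29, d=1), (n30, d=1), (n38, d=1).
Iteration 2: edges from {n20,n29,n30,n38} -> (n38, d=2) x2. [UNION ALL keeps all 2 new rows, including repeats]
Iteration 3: no outgoing edges from {n38}; recursion stops.
SUM(d) = 0 + 1 + 1 + 1 + 1 + 2 + 2 = 8.

8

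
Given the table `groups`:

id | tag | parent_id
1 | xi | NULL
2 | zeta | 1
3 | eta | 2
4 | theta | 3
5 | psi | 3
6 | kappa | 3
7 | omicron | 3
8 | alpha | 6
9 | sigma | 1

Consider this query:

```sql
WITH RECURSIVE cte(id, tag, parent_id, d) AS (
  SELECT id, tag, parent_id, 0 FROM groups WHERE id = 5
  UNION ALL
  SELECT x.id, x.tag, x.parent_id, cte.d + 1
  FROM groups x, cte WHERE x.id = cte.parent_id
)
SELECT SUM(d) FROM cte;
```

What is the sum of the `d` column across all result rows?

Base: id=5 (psi), parent_id=3, d 0.
Iteration 1: join on id=3 -> eta (id 3, parent_id=2, d 1).
Iteration 2: join on id=2 -> zeta (id 2, parent_id=1, d 2).
Iteration 3: join on id=1 -> xi (id 1, parent_id=NULL, d 3).
Iteration 4: parent_id is NULL; no match; recursion stops.
SUM(d) = 0 + 1 + 2 + 3 = 6.

6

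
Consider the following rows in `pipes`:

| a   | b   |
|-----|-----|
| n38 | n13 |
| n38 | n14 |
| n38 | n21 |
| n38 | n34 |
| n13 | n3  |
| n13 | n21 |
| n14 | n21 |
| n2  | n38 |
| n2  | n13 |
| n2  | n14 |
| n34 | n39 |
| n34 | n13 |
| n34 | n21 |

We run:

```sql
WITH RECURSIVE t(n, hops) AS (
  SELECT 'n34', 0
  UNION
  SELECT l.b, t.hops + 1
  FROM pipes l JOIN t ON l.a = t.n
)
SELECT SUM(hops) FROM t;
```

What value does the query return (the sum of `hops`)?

7

Base: (n34, hops=0).
Iteration 1: edges from {n34} -> (n13, hops=1), (n21, hops=1), (n39, hops=1).
Iteration 2: edges from {n13,n21,n39} -> (n21, hops=2), (n3, hops=2).
Iteration 3: no outgoing edges from {n21,n3}; recursion stops.
SUM(hops) = 0 + 1 + 1 + 1 + 2 + 2 = 7.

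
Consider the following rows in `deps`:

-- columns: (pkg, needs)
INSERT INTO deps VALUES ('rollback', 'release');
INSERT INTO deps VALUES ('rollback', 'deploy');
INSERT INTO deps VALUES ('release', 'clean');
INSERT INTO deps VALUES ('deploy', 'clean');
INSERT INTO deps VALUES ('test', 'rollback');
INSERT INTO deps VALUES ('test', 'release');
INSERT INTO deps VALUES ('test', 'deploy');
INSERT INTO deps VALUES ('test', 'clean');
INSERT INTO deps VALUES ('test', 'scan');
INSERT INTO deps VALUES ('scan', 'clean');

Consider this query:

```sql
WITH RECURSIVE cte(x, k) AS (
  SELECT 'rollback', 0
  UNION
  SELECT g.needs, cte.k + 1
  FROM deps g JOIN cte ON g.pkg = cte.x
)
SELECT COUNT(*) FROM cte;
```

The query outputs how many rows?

Base: (rollback, k=0).
Iteration 1: edges from {rollback} -> (deploy, k=1), (release, k=1).
Iteration 2: edges from {deploy,release} -> (clean, k=2). [UNION drops 1 duplicate row(s)]
Iteration 3: no outgoing edges from {clean}; recursion stops.
Total rows emitted: 4.

4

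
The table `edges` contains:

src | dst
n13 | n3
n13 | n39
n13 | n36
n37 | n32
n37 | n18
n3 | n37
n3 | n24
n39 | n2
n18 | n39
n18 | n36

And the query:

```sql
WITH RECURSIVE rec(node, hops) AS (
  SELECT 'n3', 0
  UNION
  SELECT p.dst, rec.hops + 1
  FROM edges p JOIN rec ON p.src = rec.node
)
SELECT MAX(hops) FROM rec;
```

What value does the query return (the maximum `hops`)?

4

Base: (n3, hops=0).
Iteration 1: edges from {n3} -> (n24, hops=1), (n37, hops=1).
Iteration 2: edges from {n24,n37} -> (n18, hops=2), (n32, hops=2).
Iteration 3: edges from {n18,n32} -> (n36, hops=3), (n39, hops=3).
Iteration 4: edges from {n36,n39} -> (n2, hops=4).
Iteration 5: no outgoing edges from {n2}; recursion stops.
hops values: 0, 1, 1, 2, 2, 3, 3, 4; the maximum is 4.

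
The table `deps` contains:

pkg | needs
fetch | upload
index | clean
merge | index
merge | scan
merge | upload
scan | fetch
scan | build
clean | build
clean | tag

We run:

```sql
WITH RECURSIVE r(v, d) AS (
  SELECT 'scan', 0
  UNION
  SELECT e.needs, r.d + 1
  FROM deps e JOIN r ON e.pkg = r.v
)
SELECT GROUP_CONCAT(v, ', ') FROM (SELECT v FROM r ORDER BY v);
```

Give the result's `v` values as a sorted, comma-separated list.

Base: (scan, d=0).
Iteration 1: edges from {scan} -> (build, d=1), (fetch, d=1).
Iteration 2: edges from {build,fetch} -> (upload, d=2).
Iteration 3: no outgoing edges from {upload}; recursion stops.

build, fetch, scan, upload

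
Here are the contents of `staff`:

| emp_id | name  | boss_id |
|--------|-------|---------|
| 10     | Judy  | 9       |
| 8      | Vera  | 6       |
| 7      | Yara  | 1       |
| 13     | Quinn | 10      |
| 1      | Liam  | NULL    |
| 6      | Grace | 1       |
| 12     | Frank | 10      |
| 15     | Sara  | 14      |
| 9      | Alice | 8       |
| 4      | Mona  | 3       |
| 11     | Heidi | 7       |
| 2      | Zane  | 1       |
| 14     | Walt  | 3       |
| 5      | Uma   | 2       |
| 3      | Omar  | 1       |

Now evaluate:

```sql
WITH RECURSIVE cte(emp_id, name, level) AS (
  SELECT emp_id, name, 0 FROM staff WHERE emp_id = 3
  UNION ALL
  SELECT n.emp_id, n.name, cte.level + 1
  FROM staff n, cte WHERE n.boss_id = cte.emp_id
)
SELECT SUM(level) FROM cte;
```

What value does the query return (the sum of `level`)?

4

Base: emp_id=3 (Omar) at level 0.
Iteration 1: rows with boss_id in {3} -> Mona (id 4, level 1), Walt (id 14, level 1).
Iteration 2: rows with boss_id in {4,14} -> Sara (id 15, level 2).
Iteration 3: no rows with boss_id in {15}; recursion stops.
SUM(level) = 0 + 1 + 1 + 2 = 4.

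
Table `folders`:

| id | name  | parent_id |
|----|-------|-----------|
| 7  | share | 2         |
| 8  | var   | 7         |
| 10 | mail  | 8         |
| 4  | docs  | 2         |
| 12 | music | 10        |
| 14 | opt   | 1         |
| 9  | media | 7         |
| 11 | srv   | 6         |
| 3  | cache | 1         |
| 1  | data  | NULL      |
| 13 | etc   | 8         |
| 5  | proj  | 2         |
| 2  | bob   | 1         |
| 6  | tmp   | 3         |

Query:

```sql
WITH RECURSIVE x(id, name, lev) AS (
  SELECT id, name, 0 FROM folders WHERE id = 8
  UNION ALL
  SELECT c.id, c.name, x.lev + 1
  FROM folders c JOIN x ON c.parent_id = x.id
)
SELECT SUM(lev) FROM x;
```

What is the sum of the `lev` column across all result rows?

Base: id=8 (var) at lev 0.
Iteration 1: rows with parent_id in {8} -> mail (id 10, lev 1), etc (id 13, lev 1).
Iteration 2: rows with parent_id in {10,13} -> music (id 12, lev 2).
Iteration 3: no rows with parent_id in {12}; recursion stops.
SUM(lev) = 0 + 1 + 1 + 2 = 4.

4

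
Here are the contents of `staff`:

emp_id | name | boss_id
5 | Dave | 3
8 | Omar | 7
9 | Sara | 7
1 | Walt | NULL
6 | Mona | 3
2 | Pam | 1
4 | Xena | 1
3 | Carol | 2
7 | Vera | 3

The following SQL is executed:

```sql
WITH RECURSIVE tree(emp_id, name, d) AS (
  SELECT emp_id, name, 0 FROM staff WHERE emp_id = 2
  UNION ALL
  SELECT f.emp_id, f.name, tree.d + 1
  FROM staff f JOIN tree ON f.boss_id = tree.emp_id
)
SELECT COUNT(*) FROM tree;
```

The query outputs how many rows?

7

Base: emp_id=2 (Pam) at d 0.
Iteration 1: rows with boss_id in {2} -> Carol (id 3, d 1).
Iteration 2: rows with boss_id in {3} -> Dave (id 5, d 2), Mona (id 6, d 2), Vera (id 7, d 2).
Iteration 3: rows with boss_id in {5,6,7} -> Omar (id 8, d 3), Sara (id 9, d 3).
Iteration 4: no rows with boss_id in {8,9}; recursion stops.
Total rows emitted: 7.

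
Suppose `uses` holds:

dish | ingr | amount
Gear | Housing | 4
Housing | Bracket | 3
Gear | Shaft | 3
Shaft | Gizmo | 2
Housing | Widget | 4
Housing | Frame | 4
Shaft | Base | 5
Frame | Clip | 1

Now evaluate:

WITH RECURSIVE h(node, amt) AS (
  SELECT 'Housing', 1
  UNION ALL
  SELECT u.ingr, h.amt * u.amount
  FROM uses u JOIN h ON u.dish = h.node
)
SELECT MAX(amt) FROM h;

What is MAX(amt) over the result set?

4

Base: (Housing, amt=1).
Iteration 1: components of {Housing} -> Bracket = 1*3 = 3, Frame = 1*4 = 4, Widget = 1*4 = 4.
Iteration 2: components of {Bracket,Frame,Widget} -> Clip = 4*1 = 4.
Iteration 3: no further components; recursion stops.
amt values: 1, 3, 4, 4, 4; the maximum is 4.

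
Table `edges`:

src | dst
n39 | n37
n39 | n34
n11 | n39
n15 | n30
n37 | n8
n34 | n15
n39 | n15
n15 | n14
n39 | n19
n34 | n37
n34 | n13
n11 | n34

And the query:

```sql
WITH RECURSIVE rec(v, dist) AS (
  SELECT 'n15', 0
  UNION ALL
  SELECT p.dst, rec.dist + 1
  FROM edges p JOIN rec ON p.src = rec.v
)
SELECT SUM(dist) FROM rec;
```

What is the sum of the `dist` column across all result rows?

Base: (n15, dist=0).
Iteration 1: edges from {n15} -> (n14, dist=1), (n30, dist=1).
Iteration 2: no outgoing edges from {n14,n30}; recursion stops.
SUM(dist) = 0 + 1 + 1 = 2.

2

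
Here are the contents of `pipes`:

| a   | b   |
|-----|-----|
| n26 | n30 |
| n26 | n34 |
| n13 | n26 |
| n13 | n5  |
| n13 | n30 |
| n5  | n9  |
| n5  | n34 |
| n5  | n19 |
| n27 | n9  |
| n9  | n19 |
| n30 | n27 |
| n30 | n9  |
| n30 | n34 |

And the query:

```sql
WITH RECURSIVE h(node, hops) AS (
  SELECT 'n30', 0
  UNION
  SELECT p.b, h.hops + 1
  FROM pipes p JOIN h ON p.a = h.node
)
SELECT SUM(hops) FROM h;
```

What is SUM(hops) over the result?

Base: (n30, hops=0).
Iteration 1: edges from {n30} -> (n27, hops=1), (n34, hops=1), (n9, hops=1).
Iteration 2: edges from {n27,n34,n9} -> (n19, hops=2), (n9, hops=2).
Iteration 3: edges from {n19,n9} -> (n19, hops=3).
Iteration 4: no outgoing edges from {n19}; recursion stops.
SUM(hops) = 0 + 1 + 1 + 1 + 2 + 2 + 3 = 10.

10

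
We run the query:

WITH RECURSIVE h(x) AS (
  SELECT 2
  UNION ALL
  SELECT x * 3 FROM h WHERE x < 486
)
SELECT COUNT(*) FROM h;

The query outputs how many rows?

6

Base: x=2.
Iteration 1: 2 < 486 holds -> x = 2 * 3 = 6.
Iteration 2: 6 < 486 holds -> x = 6 * 3 = 18.
Iteration 3: 18 < 486 holds -> x = 18 * 3 = 54.
Iteration 4: 54 < 486 holds -> x = 54 * 3 = 162.
Iteration 5: 162 < 486 holds -> x = 162 * 3 = 486.
Iteration 6: 486 < 486 fails; recursion stops.
Total rows emitted: 6.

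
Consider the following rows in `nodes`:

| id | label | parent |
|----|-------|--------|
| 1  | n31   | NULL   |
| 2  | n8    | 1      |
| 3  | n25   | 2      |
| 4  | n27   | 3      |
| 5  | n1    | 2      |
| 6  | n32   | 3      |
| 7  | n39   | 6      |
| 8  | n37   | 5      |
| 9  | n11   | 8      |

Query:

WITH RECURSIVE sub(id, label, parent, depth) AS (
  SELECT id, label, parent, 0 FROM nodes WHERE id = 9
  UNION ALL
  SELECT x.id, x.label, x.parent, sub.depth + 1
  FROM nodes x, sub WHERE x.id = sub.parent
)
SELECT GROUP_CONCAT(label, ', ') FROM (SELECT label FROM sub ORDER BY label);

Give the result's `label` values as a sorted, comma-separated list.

n1, n11, n31, n37, n8

Base: id=9 (n11), parent=8, depth 0.
Iteration 1: join on id=8 -> n37 (id 8, parent=5, depth 1).
Iteration 2: join on id=5 -> n1 (id 5, parent=2, depth 2).
Iteration 3: join on id=2 -> n8 (id 2, parent=1, depth 3).
Iteration 4: join on id=1 -> n31 (id 1, parent=NULL, depth 4).
Iteration 5: parent is NULL; no match; recursion stops.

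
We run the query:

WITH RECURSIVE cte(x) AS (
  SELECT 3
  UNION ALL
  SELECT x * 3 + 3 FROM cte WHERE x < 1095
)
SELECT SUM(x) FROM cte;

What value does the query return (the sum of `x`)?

4908

Base: x=3.
Iteration 1: 3 < 1095 holds -> x = 3 * 3 + 3 = 12.
Iteration 2: 12 < 1095 holds -> x = 12 * 3 + 3 = 39.
Iteration 3: 39 < 1095 holds -> x = 39 * 3 + 3 = 120.
Iteration 4: 120 < 1095 holds -> x = 120 * 3 + 3 = 363.
Iteration 5: 363 < 1095 holds -> x = 363 * 3 + 3 = 1092.
Iteration 6: 1092 < 1095 holds -> x = 1092 * 3 + 3 = 3279.
Iteration 7: 3279 < 1095 fails; recursion stops.
SUM(x) = 3 + 12 + 39 + 120 + 363 + 1092 + 3279 = 4908.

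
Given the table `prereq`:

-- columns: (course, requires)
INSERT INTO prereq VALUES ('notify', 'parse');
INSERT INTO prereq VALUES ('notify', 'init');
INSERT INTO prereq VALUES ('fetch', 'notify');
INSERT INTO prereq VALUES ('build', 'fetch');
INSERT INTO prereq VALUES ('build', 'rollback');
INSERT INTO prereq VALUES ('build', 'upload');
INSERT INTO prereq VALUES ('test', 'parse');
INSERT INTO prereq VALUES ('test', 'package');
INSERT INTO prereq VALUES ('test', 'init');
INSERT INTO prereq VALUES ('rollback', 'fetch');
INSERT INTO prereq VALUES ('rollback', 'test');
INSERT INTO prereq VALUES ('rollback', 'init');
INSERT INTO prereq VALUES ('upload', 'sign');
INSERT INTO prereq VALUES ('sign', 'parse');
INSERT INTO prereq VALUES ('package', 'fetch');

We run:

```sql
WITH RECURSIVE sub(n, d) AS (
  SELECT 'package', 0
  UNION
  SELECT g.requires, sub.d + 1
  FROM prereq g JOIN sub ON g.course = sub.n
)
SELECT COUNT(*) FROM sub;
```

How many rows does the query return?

Base: (package, d=0).
Iteration 1: edges from {package} -> (fetch, d=1).
Iteration 2: edges from {fetch} -> (notify, d=2).
Iteration 3: edges from {notify} -> (init, d=3), (parse, d=3).
Iteration 4: no outgoing edges from {init,parse}; recursion stops.
Total rows emitted: 5.

5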